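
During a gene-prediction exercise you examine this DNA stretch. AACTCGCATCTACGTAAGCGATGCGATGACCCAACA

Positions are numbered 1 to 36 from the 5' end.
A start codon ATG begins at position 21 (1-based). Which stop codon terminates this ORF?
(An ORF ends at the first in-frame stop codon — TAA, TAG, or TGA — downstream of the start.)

TGA

Codons from position 21: ATG (21–23), CGA (24–26), TGA (27–29).
The first in-frame stop codon is TGA.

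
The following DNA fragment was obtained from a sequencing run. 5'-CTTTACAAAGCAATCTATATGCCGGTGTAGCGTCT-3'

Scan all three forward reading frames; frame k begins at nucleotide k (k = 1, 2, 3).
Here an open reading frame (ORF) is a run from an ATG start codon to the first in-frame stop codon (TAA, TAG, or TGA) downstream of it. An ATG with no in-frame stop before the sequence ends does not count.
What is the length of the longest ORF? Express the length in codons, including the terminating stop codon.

4

Frame 1: CTT TAC AAA GCA ATC TAT ATG CCG GTG TAG CGT — ATG at 19, stop TAG at 28 → 12 nt.
Frame 2: TTT ACA AAG CAA TCT ATA TGC CGG TGT AGC GTC — no ATG→stop ORF.
Frame 3: TTA CAA AGC AAT CTA TAT GCC GGT GTA GCG TCT — no ATG→stop ORF.
Longest: frame 1, positions 19–30, 12 nt = 4 codons = 3 aa. → 4 codons.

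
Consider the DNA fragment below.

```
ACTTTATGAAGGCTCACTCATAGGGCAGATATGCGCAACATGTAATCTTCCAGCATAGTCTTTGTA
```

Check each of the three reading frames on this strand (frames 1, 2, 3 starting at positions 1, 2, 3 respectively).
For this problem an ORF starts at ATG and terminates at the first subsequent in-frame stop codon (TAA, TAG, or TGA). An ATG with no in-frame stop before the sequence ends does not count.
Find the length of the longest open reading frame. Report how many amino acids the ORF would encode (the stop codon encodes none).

Frame 1: ACT TTA TGA AGG CTC ACT CAT AGG GCA GAT ATG CGC AAC ATG TAA TCT TCC AGC ATA GTC TTT GTA — ATG at 31, stop TAA at 43 → 15 nt; ATG at 40, stop TAA at 43 → 6 nt.
Frame 2: CTT TAT GAA GGC TCA CTC ATA GGG CAG ATA TGC GCA ACA TGT AAT CTT CCA GCA TAG TCT TTG — no ATG→stop ORF.
Frame 3: TTT ATG AAG GCT CAC TCA TAG GGC AGA TAT GCG CAA CAT GTA ATC TTC CAG CAT AGT CTT TGT — ATG at 6, stop TAG at 21 → 18 nt.
Longest: frame 3, positions 6–23, 18 nt = 6 codons = 5 aa. → 5 amino acids.

5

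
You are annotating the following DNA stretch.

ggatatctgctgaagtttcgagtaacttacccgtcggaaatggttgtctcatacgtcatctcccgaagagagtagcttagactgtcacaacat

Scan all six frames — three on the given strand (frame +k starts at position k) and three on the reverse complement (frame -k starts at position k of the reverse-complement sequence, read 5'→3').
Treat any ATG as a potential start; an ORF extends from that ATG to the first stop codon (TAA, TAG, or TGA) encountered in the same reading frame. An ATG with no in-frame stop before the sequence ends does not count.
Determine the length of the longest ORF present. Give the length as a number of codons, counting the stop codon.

12

Reverse complement (5'→3'): ATGTTGTGACAGTCTAAGCTACTCTCTTCGGGAGATGACGTATGAGACAACCATTTCCGACGGGTAAGTTACTCGAAACTTCAGCAGATATCC
Frame +1: GGA TAT CTG CTG AAG TTT CGA GTA ACT TAC CCG TCG GAA ATG GTT GTC TCA TAC GTC ATC TCC CGA AGA GAG TAG CTT AGA CTG TCA CAA CAT — ATG at 40, stop TAG at 73 → 36 nt.
Frame +2: GAT ATC TGC TGA AGT TTC GAG TAA CTT ACC CGT CGG AAA TGG TTG TCT CAT ACG TCA TCT CCC GAA GAG AGT AGC TTA GAC TGT CAC AAC — no ATG→stop ORF.
Frame +3: ATA TCT GCT GAA GTT TCG AGT AAC TTA CCC GTC GGA AAT GGT TGT CTC ATA CGT CAT CTC CCG AAG AGA GTA GCT TAG ACT GTC ACA ACA — no ATG→stop ORF.
Frame -1: ATG TTG TGA CAG TCT AAG CTA CTC TCT TCG GGA GAT GAC GTA TGA GAC AAC CAT TTC CGA CGG GTA AGT TAC TCG AAA CTT CAG CAG ATA TCC — ATG at 1, stop TGA at 7 → 9 nt.
Frame -2: TGT TGT GAC AGT CTA AGC TAC TCT CTT CGG GAG ATG ACG TAT GAG ACA ACC ATT TCC GAC GGG TAA GTT ACT CGA AAC TTC AGC AGA TAT — ATG at 35, stop TAA at 65 → 33 nt.
Frame -3: GTT GTG ACA GTC TAA GCT ACT CTC TTC GGG AGA TGA CGT ATG AGA CAA CCA TTT CCG ACG GGT AAG TTA CTC GAA ACT TCA GCA GAT ATC — no ATG→stop ORF.
Longest: frame +1, positions 40–75, 36 nt = 12 codons = 11 aa. → 12 codons.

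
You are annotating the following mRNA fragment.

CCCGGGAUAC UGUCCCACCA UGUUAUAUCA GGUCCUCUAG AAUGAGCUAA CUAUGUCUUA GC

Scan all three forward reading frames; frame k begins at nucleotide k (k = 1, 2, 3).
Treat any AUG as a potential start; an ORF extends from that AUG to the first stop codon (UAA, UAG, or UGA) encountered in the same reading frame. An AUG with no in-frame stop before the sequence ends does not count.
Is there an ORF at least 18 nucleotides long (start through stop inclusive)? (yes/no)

yes

Frame 1: CCC GGG AUA CUG UCC CAC CAU GUU AUA UCA GGU CCU CUA GAA UGA GCU AAC UAU GUC UUA — no AUG→stop ORF.
Frame 2: CCG GGA UAC UGU CCC ACC AUG UUA UAU CAG GUC CUC UAG AAU GAG CUA ACU AUG UCU UAG — AUG at 20, stop UAG at 38 → 21 nt; AUG at 53, stop UAG at 59 → 9 nt.
Frame 3: CGG GAU ACU GUC CCA CCA UGU UAU AUC AGG UCC UCU AGA AUG AGC UAA CUA UGU CUU AGC — AUG at 42, stop UAA at 48 → 9 nt.
Frame 2 has an ORF of 21 nucleotides (positions 20–40) ≥ 18, so yes.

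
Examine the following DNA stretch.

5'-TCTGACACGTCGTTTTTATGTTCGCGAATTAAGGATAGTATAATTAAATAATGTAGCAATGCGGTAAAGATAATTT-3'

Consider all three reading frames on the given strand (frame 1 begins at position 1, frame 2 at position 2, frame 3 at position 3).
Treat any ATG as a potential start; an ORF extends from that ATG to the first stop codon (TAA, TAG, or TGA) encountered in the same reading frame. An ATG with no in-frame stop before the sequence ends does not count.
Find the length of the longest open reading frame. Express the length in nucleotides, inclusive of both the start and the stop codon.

15

Frame 1: TCT GAC ACG TCG TTT TTA TGT TCG CGA ATT AAG GAT AGT ATA ATT AAA TAA TGT AGC AAT GCG GTA AAG ATA ATT — no ATG→stop ORF.
Frame 2: CTG ACA CGT CGT TTT TAT GTT CGC GAA TTA AGG ATA GTA TAA TTA AAT AAT GTA GCA ATG CGG TAA AGA TAA TTT — ATG at 59, stop TAA at 65 → 9 nt.
Frame 3: TGA CAC GTC GTT TTT ATG TTC GCG AAT TAA GGA TAG TAT AAT TAA ATA ATG TAG CAA TGC GGT AAA GAT AAT — ATG at 18, stop TAA at 30 → 15 nt; ATG at 51, stop TAG at 54 → 6 nt.
Longest: frame 3, positions 18–32, 15 nt = 5 codons = 4 aa. → 15 nucleotides.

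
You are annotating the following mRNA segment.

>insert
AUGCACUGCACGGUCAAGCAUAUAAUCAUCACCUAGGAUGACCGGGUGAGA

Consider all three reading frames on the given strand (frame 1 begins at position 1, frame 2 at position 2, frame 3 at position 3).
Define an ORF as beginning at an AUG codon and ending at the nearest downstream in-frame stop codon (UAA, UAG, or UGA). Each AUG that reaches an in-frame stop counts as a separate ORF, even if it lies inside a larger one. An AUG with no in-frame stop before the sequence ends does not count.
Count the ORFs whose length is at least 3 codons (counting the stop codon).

Frame 1: AUG CAC UGC ACG GUC AAG CAU AUA AUC AUC ACC UAG GAU GAC CGG GUG AGA — AUG at 1, stop UAG at 34 → 36 nt.
Frame 2: UGC ACU GCA CGG UCA AGC AUA UAA UCA UCA CCU AGG AUG ACC GGG UGA — AUG at 38, stop UGA at 47 → 12 nt.
Frame 3: GCA CUG CAC GGU CAA GCA UAU AAU CAU CAC CUA GGA UGA CCG GGU GAG — no AUG→stop ORF.
ORFs ≥ 3 codons: frame 1 1–36 (12 codons), frame 2 38–49 (4 codons). Count = 2.

2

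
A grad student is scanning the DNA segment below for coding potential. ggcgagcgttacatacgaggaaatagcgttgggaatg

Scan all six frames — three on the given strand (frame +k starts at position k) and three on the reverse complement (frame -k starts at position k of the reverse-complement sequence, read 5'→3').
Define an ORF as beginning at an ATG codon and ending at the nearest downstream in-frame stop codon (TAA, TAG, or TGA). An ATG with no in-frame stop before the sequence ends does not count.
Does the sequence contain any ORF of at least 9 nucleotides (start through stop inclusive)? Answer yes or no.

no

Reverse complement (5'→3'): CATTCCCAACGCTATTTCCTCGTATGTAACGCTCGCC
Frame +1: GGC GAG CGT TAC ATA CGA GGA AAT AGC GTT GGG AAT — no ATG→stop ORF.
Frame +2: GCG AGC GTT ACA TAC GAG GAA ATA GCG TTG GGA ATG — no ATG→stop ORF.
Frame +3: CGA GCG TTA CAT ACG AGG AAA TAG CGT TGG GAA — no ATG→stop ORF.
Frame -1: CAT TCC CAA CGC TAT TTC CTC GTA TGT AAC GCT CGC — no ATG→stop ORF.
Frame -2: ATT CCC AAC GCT ATT TCC TCG TAT GTA ACG CTC GCC — no ATG→stop ORF.
Frame -3: TTC CCA ACG CTA TTT CCT CGT ATG TAA CGC TCG — ATG at 24, stop TAA at 27 → 6 nt.
Largest ORF found is 6 nucleotides < 9, so no.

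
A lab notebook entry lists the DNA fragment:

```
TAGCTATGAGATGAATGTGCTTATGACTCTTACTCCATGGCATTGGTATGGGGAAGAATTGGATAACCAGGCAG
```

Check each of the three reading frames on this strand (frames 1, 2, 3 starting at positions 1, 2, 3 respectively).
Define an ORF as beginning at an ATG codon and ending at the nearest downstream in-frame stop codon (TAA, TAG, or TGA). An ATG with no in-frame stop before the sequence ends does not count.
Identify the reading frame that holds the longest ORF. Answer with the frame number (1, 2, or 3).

1

Frame 1: TAG CTA TGA GAT GAA TGT GCT TAT GAC TCT TAC TCC ATG GCA TTG GTA TGG GGA AGA ATT GGA TAA CCA GGC — ATG at 37, stop TAA at 64 → 30 nt.
Frame 2: AGC TAT GAG ATG AAT GTG CTT ATG ACT CTT ACT CCA TGG CAT TGG TAT GGG GAA GAA TTG GAT AAC CAG GCA — no ATG→stop ORF.
Frame 3: GCT ATG AGA TGA ATG TGC TTA TGA CTC TTA CTC CAT GGC ATT GGT ATG GGG AAG AAT TGG ATA ACC AGG CAG — ATG at 6, stop TGA at 12 → 9 nt; ATG at 15, stop TGA at 24 → 12 nt.
Longest ORF is 30 nt in frame 1 (positions 37–66).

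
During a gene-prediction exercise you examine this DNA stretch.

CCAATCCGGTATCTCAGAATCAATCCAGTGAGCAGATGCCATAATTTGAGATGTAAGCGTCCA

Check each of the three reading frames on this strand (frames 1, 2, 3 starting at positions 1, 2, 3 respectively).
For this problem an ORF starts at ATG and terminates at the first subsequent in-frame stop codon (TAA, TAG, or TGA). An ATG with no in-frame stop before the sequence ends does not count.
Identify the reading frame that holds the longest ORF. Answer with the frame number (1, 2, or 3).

3

Frame 1: CCA ATC CGG TAT CTC AGA ATC AAT CCA GTG AGC AGA TGC CAT AAT TTG AGA TGT AAG CGT CCA — no ATG→stop ORF.
Frame 2: CAA TCC GGT ATC TCA GAA TCA ATC CAG TGA GCA GAT GCC ATA ATT TGA GAT GTA AGC GTC — no ATG→stop ORF.
Frame 3: AAT CCG GTA TCT CAG AAT CAA TCC AGT GAG CAG ATG CCA TAA TTT GAG ATG TAA GCG TCC — ATG at 36, stop TAA at 42 → 9 nt; ATG at 51, stop TAA at 54 → 6 nt.
Longest ORF is 9 nt in frame 3 (positions 36–44).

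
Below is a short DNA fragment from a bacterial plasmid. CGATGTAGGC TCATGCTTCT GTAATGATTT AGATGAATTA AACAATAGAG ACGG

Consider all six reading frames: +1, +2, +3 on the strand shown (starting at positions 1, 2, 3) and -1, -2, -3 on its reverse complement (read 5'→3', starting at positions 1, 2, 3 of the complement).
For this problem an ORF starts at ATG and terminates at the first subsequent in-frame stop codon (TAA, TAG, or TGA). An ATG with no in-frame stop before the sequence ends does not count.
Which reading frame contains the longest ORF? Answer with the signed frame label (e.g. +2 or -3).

Reverse complement (5'→3'): CCGTCTCTATTGTTTAATTCATCTAAATCATTACAGAAGCATGAGCCTACATCG
Frame +1: CGA TGT AGG CTC ATG CTT CTG TAA TGA TTT AGA TGA ATT AAA CAA TAG AGA CGG — ATG at 13, stop TAA at 22 → 12 nt.
Frame +2: GAT GTA GGC TCA TGC TTC TGT AAT GAT TTA GAT GAA TTA AAC AAT AGA GAC — no ATG→stop ORF.
Frame +3: ATG TAG GCT CAT GCT TCT GTA ATG ATT TAG ATG AAT TAA ACA ATA GAG ACG — ATG at 3, stop TAG at 6 → 6 nt; ATG at 24, stop TAG at 30 → 9 nt; ATG at 33, stop TAA at 39 → 9 nt.
Frame -1: CCG TCT CTA TTG TTT AAT TCA TCT AAA TCA TTA CAG AAG CAT GAG CCT ACA TCG — no ATG→stop ORF.
Frame -2: CGT CTC TAT TGT TTA ATT CAT CTA AAT CAT TAC AGA AGC ATG AGC CTA CAT — no ATG→stop ORF.
Frame -3: GTC TCT ATT GTT TAA TTC ATC TAA ATC ATT ACA GAA GCA TGA GCC TAC ATC — no ATG→stop ORF.
Longest ORF is 12 nt in frame +1 (positions 13–24).

+1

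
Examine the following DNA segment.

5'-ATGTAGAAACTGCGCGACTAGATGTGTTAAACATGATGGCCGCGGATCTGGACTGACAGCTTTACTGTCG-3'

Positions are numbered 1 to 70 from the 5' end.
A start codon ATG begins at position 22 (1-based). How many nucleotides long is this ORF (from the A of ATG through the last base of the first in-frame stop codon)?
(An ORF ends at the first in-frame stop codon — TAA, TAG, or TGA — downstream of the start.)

Codons from position 22: ATG (22–24), TGT (25–27), TAA (28–30).
TAA is the first in-frame stop; ORF spans 22–30, 9 nucleotides.

9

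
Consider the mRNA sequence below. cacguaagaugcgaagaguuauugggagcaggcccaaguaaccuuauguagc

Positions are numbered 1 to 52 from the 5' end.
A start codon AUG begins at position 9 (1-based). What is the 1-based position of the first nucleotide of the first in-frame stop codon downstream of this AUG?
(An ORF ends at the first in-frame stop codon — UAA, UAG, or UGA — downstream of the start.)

39

Codons from position 9: AUG (9–11), CGA (12–14), AGA (15–17), GUU (18–20), AUU (21–23), GGG (24–26), AGC (27–29), AGG (30–32), CCC (33–35), AAG (36–38), UAA (39–41).
UAA is a stop codon; it begins at position 39.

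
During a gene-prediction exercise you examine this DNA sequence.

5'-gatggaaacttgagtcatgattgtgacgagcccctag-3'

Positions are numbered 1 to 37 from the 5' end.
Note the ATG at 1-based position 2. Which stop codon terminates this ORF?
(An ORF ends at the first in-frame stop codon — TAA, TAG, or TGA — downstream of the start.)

Codons from position 2: ATG (2–4), GAA (5–7), ACT (8–10), TGA (11–13).
The first in-frame stop codon is TGA.

TGA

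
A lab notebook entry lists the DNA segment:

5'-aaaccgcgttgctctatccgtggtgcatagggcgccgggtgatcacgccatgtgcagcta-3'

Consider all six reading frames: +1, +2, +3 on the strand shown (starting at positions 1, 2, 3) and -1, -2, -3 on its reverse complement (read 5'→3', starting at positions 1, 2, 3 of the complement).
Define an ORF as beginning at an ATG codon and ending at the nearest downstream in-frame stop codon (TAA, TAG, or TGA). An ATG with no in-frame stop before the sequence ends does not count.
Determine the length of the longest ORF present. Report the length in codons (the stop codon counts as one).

Reverse complement (5'→3'): TAGCTGCACATGGCGTGATCACCCGGCGCCCTATGCACCACGGATAGAGCAACGCGGTTT
Frame +1: AAA CCG CGT TGC TCT ATC CGT GGT GCA TAG GGC GCC GGG TGA TCA CGC CAT GTG CAG CTA — no ATG→stop ORF.
Frame +2: AAC CGC GTT GCT CTA TCC GTG GTG CAT AGG GCG CCG GGT GAT CAC GCC ATG TGC AGC — no ATG→stop ORF.
Frame +3: ACC GCG TTG CTC TAT CCG TGG TGC ATA GGG CGC CGG GTG ATC ACG CCA TGT GCA GCT — no ATG→stop ORF.
Frame -1: TAG CTG CAC ATG GCG TGA TCA CCC GGC GCC CTA TGC ACC ACG GAT AGA GCA ACG CGG TTT — ATG at 10, stop TGA at 16 → 9 nt.
Frame -2: AGC TGC ACA TGG CGT GAT CAC CCG GCG CCC TAT GCA CCA CGG ATA GAG CAA CGC GGT — no ATG→stop ORF.
Frame -3: GCT GCA CAT GGC GTG ATC ACC CGG CGC CCT ATG CAC CAC GGA TAG AGC AAC GCG GTT — ATG at 33, stop TAG at 45 → 15 nt.
Longest: frame -3, positions 33–47, 15 nt = 5 codons = 4 aa. → 5 codons.

5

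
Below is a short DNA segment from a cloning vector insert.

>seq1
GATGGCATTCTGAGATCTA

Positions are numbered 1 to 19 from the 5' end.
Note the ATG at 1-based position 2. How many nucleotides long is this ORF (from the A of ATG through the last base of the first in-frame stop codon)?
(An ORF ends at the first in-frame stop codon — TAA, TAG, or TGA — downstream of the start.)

12

Codons from position 2: ATG (2–4), GCA (5–7), TTC (8–10), TGA (11–13).
TGA is the first in-frame stop; ORF spans 2–13, 12 nucleotides.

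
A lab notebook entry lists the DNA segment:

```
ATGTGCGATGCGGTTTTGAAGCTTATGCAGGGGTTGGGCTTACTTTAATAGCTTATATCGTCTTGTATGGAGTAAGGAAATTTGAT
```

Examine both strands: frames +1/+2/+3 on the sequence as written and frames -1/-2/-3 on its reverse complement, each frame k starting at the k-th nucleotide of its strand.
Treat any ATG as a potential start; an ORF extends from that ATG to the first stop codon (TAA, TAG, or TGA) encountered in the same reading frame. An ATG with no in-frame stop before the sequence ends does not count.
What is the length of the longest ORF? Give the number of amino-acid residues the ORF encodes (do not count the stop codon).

15

Reverse complement (5'→3'): ATCAAATTTCCTTACTCCATACAAGACGATATAAGCTATTAAAGTAAGCCCAACCCCTGCATAAGCTTCAAAACCGCATCGCACAT
Frame +1: ATG TGC GAT GCG GTT TTG AAG CTT ATG CAG GGG TTG GGC TTA CTT TAA TAG CTT ATA TCG TCT TGT ATG GAG TAA GGA AAT TTG — ATG at 1, stop TAA at 46 → 48 nt; ATG at 25, stop TAA at 46 → 24 nt; ATG at 67, stop TAA at 73 → 9 nt.
Frame +2: TGT GCG ATG CGG TTT TGA AGC TTA TGC AGG GGT TGG GCT TAC TTT AAT AGC TTA TAT CGT CTT GTA TGG AGT AAG GAA ATT TGA — ATG at 8, stop TGA at 17 → 12 nt.
Frame +3: GTG CGA TGC GGT TTT GAA GCT TAT GCA GGG GTT GGG CTT ACT TTA ATA GCT TAT ATC GTC TTG TAT GGA GTA AGG AAA TTT GAT — no ATG→stop ORF.
Frame -1: ATC AAA TTT CCT TAC TCC ATA CAA GAC GAT ATA AGC TAT TAA AGT AAG CCC AAC CCC TGC ATA AGC TTC AAA ACC GCA TCG CAC — no ATG→stop ORF.
Frame -2: TCA AAT TTC CTT ACT CCA TAC AAG ACG ATA TAA GCT ATT AAA GTA AGC CCA ACC CCT GCA TAA GCT TCA AAA CCG CAT CGC ACA — no ATG→stop ORF.
Frame -3: CAA ATT TCC TTA CTC CAT ACA AGA CGA TAT AAG CTA TTA AAG TAA GCC CAA CCC CTG CAT AAG CTT CAA AAC CGC ATC GCA CAT — no ATG→stop ORF.
Longest: frame +1, positions 1–48, 48 nt = 16 codons = 15 aa. → 15 amino acids.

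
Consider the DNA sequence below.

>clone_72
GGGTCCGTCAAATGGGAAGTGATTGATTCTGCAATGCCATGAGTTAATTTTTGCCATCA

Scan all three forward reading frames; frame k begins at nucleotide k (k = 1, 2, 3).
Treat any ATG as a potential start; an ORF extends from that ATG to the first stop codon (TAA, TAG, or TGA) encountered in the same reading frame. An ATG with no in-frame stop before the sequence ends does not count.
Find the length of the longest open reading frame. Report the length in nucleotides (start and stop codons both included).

15

Frame 1: GGG TCC GTC AAA TGG GAA GTG ATT GAT TCT GCA ATG CCA TGA GTT AAT TTT TGC CAT — ATG at 34, stop TGA at 40 → 9 nt.
Frame 2: GGT CCG TCA AAT GGG AAG TGA TTG ATT CTG CAA TGC CAT GAG TTA ATT TTT GCC ATC — no ATG→stop ORF.
Frame 3: GTC CGT CAA ATG GGA AGT GAT TGA TTC TGC AAT GCC ATG AGT TAA TTT TTG CCA TCA — ATG at 12, stop TGA at 24 → 15 nt; ATG at 39, stop TAA at 45 → 9 nt.
Longest: frame 3, positions 12–26, 15 nt = 5 codons = 4 aa. → 15 nucleotides.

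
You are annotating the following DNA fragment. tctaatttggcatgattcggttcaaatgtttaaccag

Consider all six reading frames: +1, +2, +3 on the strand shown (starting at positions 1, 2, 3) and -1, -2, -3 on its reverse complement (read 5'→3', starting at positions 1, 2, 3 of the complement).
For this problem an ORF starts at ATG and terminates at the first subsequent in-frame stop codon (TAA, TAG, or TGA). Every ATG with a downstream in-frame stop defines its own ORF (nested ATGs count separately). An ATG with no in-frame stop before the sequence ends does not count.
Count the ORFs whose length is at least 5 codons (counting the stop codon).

0

Reverse complement (5'→3'): CTGGTTAAACATTTGAACCGAATCATGCCAAATTAGA
Frame +1: TCT AAT TTG GCA TGA TTC GGT TCA AAT GTT TAA CCA — no ATG→stop ORF.
Frame +2: CTA ATT TGG CAT GAT TCG GTT CAA ATG TTT AAC CAG — no ATG→stop ORF.
Frame +3: TAA TTT GGC ATG ATT CGG TTC AAA TGT TTA ACC — no ATG→stop ORF.
Frame -1: CTG GTT AAA CAT TTG AAC CGA ATC ATG CCA AAT TAG — ATG at 25, stop TAG at 34 → 12 nt.
Frame -2: TGG TTA AAC ATT TGA ACC GAA TCA TGC CAA ATT AGA — no ATG→stop ORF.
Frame -3: GGT TAA ACA TTT GAA CCG AAT CAT GCC AAA TTA — no ATG→stop ORF.
No ORF reaches 5 codons. Count = 0.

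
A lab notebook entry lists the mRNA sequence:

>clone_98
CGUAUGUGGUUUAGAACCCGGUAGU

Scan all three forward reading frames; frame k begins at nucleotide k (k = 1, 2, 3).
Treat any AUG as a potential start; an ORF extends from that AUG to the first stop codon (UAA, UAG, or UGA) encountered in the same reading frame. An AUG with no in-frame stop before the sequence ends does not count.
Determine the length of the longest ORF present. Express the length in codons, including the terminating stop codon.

Frame 1: CGU AUG UGG UUU AGA ACC CGG UAG — AUG at 4, stop UAG at 22 → 21 nt.
Frame 2: GUA UGU GGU UUA GAA CCC GGU AGU — no AUG→stop ORF.
Frame 3: UAU GUG GUU UAG AAC CCG GUA — no AUG→stop ORF.
Longest: frame 1, positions 4–24, 21 nt = 7 codons = 6 aa. → 7 codons.

7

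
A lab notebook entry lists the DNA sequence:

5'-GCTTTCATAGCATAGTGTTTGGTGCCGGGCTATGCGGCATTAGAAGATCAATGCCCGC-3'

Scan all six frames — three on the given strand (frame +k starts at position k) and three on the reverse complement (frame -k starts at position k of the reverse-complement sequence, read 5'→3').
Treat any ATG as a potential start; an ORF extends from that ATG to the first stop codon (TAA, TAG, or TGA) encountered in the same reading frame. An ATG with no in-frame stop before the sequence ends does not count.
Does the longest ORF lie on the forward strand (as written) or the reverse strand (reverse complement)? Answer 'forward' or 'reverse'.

Reverse complement (5'→3'): GCGGGCATTGATCTTCTAATGCCGCATAGCCCGGCACCAAACACTATGCTATGAAAGC
Frame +1: GCT TTC ATA GCA TAG TGT TTG GTG CCG GGC TAT GCG GCA TTA GAA GAT CAA TGC CCG — no ATG→stop ORF.
Frame +2: CTT TCA TAG CAT AGT GTT TGG TGC CGG GCT ATG CGG CAT TAG AAG ATC AAT GCC CGC — ATG at 32, stop TAG at 41 → 12 nt.
Frame +3: TTT CAT AGC ATA GTG TTT GGT GCC GGG CTA TGC GGC ATT AGA AGA TCA ATG CCC — no ATG→stop ORF.
Frame -1: GCG GGC ATT GAT CTT CTA ATG CCG CAT AGC CCG GCA CCA AAC ACT ATG CTA TGA AAG — ATG at 19, stop TGA at 52 → 36 nt; ATG at 46, stop TGA at 52 → 9 nt.
Frame -2: CGG GCA TTG ATC TTC TAA TGC CGC ATA GCC CGG CAC CAA ACA CTA TGC TAT GAA AGC — no ATG→stop ORF.
Frame -3: GGG CAT TGA TCT TCT AAT GCC GCA TAG CCC GGC ACC AAA CAC TAT GCT ATG AAA — no ATG→stop ORF.
Forward-strand max 12 nt; reverse-strand max 36 nt. The reverse strand has the longer ORF.

reverse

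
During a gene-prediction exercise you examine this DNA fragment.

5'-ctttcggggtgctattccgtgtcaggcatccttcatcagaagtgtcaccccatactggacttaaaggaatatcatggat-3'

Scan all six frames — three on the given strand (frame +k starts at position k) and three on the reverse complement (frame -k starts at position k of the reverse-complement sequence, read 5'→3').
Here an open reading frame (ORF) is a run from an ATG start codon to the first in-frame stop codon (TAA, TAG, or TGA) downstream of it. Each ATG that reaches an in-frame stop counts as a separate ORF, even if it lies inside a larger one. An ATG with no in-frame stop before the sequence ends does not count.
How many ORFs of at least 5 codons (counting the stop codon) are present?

3

Reverse complement (5'→3'): ATCCATGATATTCCTTTAAGTCCAGTATGGGGTGACACTTCTGATGAAGGATGCCTGACACGGAATAGCACCCCGAAAG
Frame +1: CTT TCG GGG TGC TAT TCC GTG TCA GGC ATC CTT CAT CAG AAG TGT CAC CCC ATA CTG GAC TTA AAG GAA TAT CAT GGA — no ATG→stop ORF.
Frame +2: TTT CGG GGT GCT ATT CCG TGT CAG GCA TCC TTC ATC AGA AGT GTC ACC CCA TAC TGG ACT TAA AGG AAT ATC ATG GAT — no ATG→stop ORF.
Frame +3: TTC GGG GTG CTA TTC CGT GTC AGG CAT CCT TCA TCA GAA GTG TCA CCC CAT ACT GGA CTT AAA GGA ATA TCA TGG — no ATG→stop ORF.
Frame -1: ATC CAT GAT ATT CCT TTA AGT CCA GTA TGG GGT GAC ACT TCT GAT GAA GGA TGC CTG ACA CGG AAT AGC ACC CCG AAA — no ATG→stop ORF.
Frame -2: TCC ATG ATA TTC CTT TAA GTC CAG TAT GGG GTG ACA CTT CTG ATG AAG GAT GCC TGA CAC GGA ATA GCA CCC CGA AAG — ATG at 5, stop TAA at 17 → 15 nt; ATG at 44, stop TGA at 56 → 15 nt.
Frame -3: CCA TGA TAT TCC TTT AAG TCC AGT ATG GGG TGA CAC TTC TGA TGA AGG ATG CCT GAC ACG GAA TAG CAC CCC GAA — ATG at 27, stop TGA at 33 → 9 nt; ATG at 51, stop TAG at 66 → 18 nt.
ORFs ≥ 5 codons: frame -2 5–19 (5 codons), frame -2 44–58 (5 codons), frame -3 51–68 (6 codons). Count = 3.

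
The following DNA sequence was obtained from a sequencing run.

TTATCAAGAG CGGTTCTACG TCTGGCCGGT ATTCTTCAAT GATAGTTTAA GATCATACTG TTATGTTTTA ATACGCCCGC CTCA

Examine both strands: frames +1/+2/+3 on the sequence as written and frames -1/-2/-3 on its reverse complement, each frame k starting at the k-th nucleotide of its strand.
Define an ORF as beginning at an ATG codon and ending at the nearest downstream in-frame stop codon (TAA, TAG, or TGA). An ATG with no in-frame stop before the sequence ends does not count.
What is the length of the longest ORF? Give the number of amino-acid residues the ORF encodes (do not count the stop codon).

Reverse complement (5'→3'): TGAGGCGGGCGTATTAAAACATAACAGTATGATCTTAAACTATCATTGAAGAATACCGGCCAGACGTAGAACCGCTCTTGATAA
Frame +1: TTA TCA AGA GCG GTT CTA CGT CTG GCC GGT ATT CTT CAA TGA TAG TTT AAG ATC ATA CTG TTA TGT TTT AAT ACG CCC GCC TCA — no ATG→stop ORF.
Frame +2: TAT CAA GAG CGG TTC TAC GTC TGG CCG GTA TTC TTC AAT GAT AGT TTA AGA TCA TAC TGT TAT GTT TTA ATA CGC CCG CCT — no ATG→stop ORF.
Frame +3: ATC AAG AGC GGT TCT ACG TCT GGC CGG TAT TCT TCA ATG ATA GTT TAA GAT CAT ACT GTT ATG TTT TAA TAC GCC CGC CTC — ATG at 39, stop TAA at 48 → 12 nt; ATG at 63, stop TAA at 69 → 9 nt.
Frame -1: TGA GGC GGG CGT ATT AAA ACA TAA CAG TAT GAT CTT AAA CTA TCA TTG AAG AAT ACC GGC CAG ACG TAG AAC CGC TCT TGA TAA — no ATG→stop ORF.
Frame -2: GAG GCG GGC GTA TTA AAA CAT AAC AGT ATG ATC TTA AAC TAT CAT TGA AGA ATA CCG GCC AGA CGT AGA ACC GCT CTT GAT — ATG at 29, stop TGA at 47 → 21 nt.
Frame -3: AGG CGG GCG TAT TAA AAC ATA ACA GTA TGA TCT TAA ACT ATC ATT GAA GAA TAC CGG CCA GAC GTA GAA CCG CTC TTG ATA — no ATG→stop ORF.
Longest: frame -2, positions 29–49, 21 nt = 7 codons = 6 aa. → 6 amino acids.

6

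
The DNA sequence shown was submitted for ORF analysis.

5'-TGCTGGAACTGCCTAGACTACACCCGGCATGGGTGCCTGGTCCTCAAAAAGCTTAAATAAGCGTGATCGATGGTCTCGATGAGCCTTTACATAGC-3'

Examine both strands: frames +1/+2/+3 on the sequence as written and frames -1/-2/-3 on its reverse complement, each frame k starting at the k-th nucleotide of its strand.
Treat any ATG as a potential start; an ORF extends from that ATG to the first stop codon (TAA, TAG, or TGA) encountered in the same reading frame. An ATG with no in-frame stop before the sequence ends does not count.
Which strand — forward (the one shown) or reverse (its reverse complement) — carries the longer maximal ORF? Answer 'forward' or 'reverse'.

Reverse complement (5'→3'): GCTATGTAAAGGCTCATCGAGACCATCGATCACGCTTATTTAAGCTTTTTGAGGACCAGGCACCCATGCCGGGTGTAGTCTAGGCAGTTCCAGCA
Frame +1: TGC TGG AAC TGC CTA GAC TAC ACC CGG CAT GGG TGC CTG GTC CTC AAA AAG CTT AAA TAA GCG TGA TCG ATG GTC TCG ATG AGC CTT TAC ATA — no ATG→stop ORF.
Frame +2: GCT GGA ACT GCC TAG ACT ACA CCC GGC ATG GGT GCC TGG TCC TCA AAA AGC TTA AAT AAG CGT GAT CGA TGG TCT CGA TGA GCC TTT ACA TAG — ATG at 29, stop TGA at 80 → 54 nt.
Frame +3: CTG GAA CTG CCT AGA CTA CAC CCG GCA TGG GTG CCT GGT CCT CAA AAA GCT TAA ATA AGC GTG ATC GAT GGT CTC GAT GAG CCT TTA CAT AGC — no ATG→stop ORF.
Frame -1: GCT ATG TAA AGG CTC ATC GAG ACC ATC GAT CAC GCT TAT TTA AGC TTT TTG AGG ACC AGG CAC CCA TGC CGG GTG TAG TCT AGG CAG TTC CAG — ATG at 4, stop TAA at 7 → 6 nt.
Frame -2: CTA TGT AAA GGC TCA TCG AGA CCA TCG ATC ACG CTT ATT TAA GCT TTT TGA GGA CCA GGC ACC CAT GCC GGG TGT AGT CTA GGC AGT TCC AGC — no ATG→stop ORF.
Frame -3: TAT GTA AAG GCT CAT CGA GAC CAT CGA TCA CGC TTA TTT AAG CTT TTT GAG GAC CAG GCA CCC ATG CCG GGT GTA GTC TAG GCA GTT CCA GCA — ATG at 66, stop TAG at 81 → 18 nt.
Forward-strand max 54 nt; reverse-strand max 18 nt. The forward strand has the longer ORF.

forward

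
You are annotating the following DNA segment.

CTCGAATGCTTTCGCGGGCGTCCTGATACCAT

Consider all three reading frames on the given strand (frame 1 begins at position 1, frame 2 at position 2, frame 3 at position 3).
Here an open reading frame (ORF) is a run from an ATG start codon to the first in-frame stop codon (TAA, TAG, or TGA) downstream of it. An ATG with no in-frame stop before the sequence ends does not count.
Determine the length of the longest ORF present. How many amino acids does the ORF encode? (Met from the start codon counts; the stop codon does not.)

6

Frame 1: CTC GAA TGC TTT CGC GGG CGT CCT GAT ACC — no ATG→stop ORF.
Frame 2: TCG AAT GCT TTC GCG GGC GTC CTG ATA CCA — no ATG→stop ORF.
Frame 3: CGA ATG CTT TCG CGG GCG TCC TGA TAC CAT — ATG at 6, stop TGA at 24 → 21 nt.
Longest: frame 3, positions 6–26, 21 nt = 7 codons = 6 aa. → 6 amino acids.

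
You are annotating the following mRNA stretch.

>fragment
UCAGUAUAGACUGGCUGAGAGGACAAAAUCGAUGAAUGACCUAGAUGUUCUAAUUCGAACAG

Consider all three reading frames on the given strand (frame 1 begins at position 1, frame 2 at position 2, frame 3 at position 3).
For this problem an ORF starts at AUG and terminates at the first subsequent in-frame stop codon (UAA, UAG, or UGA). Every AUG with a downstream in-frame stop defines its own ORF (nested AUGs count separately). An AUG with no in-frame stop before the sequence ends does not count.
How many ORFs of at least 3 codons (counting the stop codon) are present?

Frame 1: UCA GUA UAG ACU GGC UGA GAG GAC AAA AUC GAU GAA UGA CCU AGA UGU UCU AAU UCG AAC — no AUG→stop ORF.
Frame 2: CAG UAU AGA CUG GCU GAG AGG ACA AAA UCG AUG AAU GAC CUA GAU GUU CUA AUU CGA ACA — no AUG→stop ORF.
Frame 3: AGU AUA GAC UGG CUG AGA GGA CAA AAU CGA UGA AUG ACC UAG AUG UUC UAA UUC GAA CAG — AUG at 36, stop UAG at 42 → 9 nt; AUG at 45, stop UAA at 51 → 9 nt.
ORFs ≥ 3 codons: frame 3 36–44 (3 codons), frame 3 45–53 (3 codons). Count = 2.

2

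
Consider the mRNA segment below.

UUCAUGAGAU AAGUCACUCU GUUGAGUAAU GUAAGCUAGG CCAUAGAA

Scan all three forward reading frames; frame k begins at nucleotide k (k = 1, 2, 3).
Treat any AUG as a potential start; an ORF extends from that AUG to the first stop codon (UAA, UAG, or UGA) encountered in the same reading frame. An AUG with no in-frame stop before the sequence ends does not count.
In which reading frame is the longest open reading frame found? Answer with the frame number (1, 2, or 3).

Frame 1: UUC AUG AGA UAA GUC ACU CUG UUG AGU AAU GUA AGC UAG GCC AUA GAA — AUG at 4, stop UAA at 10 → 9 nt.
Frame 2: UCA UGA GAU AAG UCA CUC UGU UGA GUA AUG UAA GCU AGG CCA UAG — AUG at 29, stop UAA at 32 → 6 nt.
Frame 3: CAU GAG AUA AGU CAC UCU GUU GAG UAA UGU AAG CUA GGC CAU AGA — no AUG→stop ORF.
Longest ORF is 9 nt in frame 1 (positions 4–12).

1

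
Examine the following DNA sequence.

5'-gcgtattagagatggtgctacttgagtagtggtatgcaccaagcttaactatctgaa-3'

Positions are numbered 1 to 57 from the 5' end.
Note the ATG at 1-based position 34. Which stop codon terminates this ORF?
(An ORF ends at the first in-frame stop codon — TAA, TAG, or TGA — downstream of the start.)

Codons from position 34: ATG (34–36), CAC (37–39), CAA (40–42), GCT (43–45), TAA (46–48).
The first in-frame stop codon is TAA.

TAA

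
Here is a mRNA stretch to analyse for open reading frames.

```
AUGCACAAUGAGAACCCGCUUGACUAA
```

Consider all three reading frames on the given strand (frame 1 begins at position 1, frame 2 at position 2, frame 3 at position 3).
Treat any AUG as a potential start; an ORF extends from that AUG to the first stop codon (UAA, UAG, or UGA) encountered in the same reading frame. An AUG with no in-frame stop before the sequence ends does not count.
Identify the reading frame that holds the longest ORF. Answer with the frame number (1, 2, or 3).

1

Frame 1: AUG CAC AAU GAG AAC CCG CUU GAC UAA — AUG at 1, stop UAA at 25 → 27 nt.
Frame 2: UGC ACA AUG AGA ACC CGC UUG ACU — no AUG→stop ORF.
Frame 3: GCA CAA UGA GAA CCC GCU UGA CUA — no AUG→stop ORF.
Longest ORF is 27 nt in frame 1 (positions 1–27).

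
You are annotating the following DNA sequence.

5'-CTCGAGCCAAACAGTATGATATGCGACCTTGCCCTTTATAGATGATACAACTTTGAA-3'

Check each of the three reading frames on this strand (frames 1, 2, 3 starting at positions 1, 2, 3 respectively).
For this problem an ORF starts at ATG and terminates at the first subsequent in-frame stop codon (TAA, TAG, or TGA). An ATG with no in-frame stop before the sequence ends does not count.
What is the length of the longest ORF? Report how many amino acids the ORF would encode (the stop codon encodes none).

9

Frame 1: CTC GAG CCA AAC AGT ATG ATA TGC GAC CTT GCC CTT TAT AGA TGA TAC AAC TTT GAA — ATG at 16, stop TGA at 43 → 30 nt.
Frame 2: TCG AGC CAA ACA GTA TGA TAT GCG ACC TTG CCC TTT ATA GAT GAT ACA ACT TTG — no ATG→stop ORF.
Frame 3: CGA GCC AAA CAG TAT GAT ATG CGA CCT TGC CCT TTA TAG ATG ATA CAA CTT TGA — ATG at 21, stop TAG at 39 → 21 nt; ATG at 42, stop TGA at 54 → 15 nt.
Longest: frame 1, positions 16–45, 30 nt = 10 codons = 9 aa. → 9 amino acids.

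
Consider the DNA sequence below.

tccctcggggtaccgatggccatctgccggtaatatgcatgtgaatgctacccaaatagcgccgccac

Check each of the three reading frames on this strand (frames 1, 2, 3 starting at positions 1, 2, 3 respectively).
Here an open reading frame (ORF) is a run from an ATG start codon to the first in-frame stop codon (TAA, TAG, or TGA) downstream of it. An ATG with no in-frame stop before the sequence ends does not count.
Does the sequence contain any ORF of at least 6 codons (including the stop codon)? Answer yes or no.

Frame 1: TCC CTC GGG GTA CCG ATG GCC ATC TGC CGG TAA TAT GCA TGT GAA TGC TAC CCA AAT AGC GCC GCC — ATG at 16, stop TAA at 31 → 18 nt.
Frame 2: CCC TCG GGG TAC CGA TGG CCA TCT GCC GGT AAT ATG CAT GTG AAT GCT ACC CAA ATA GCG CCG CCA — no ATG→stop ORF.
Frame 3: CCT CGG GGT ACC GAT GGC CAT CTG CCG GTA ATA TGC ATG TGA ATG CTA CCC AAA TAG CGC CGC CAC — ATG at 39, stop TGA at 42 → 6 nt; ATG at 45, stop TAG at 57 → 15 nt.
Frame 1 has an ORF of 6 codons (positions 16–33) ≥ 6, so yes.

yes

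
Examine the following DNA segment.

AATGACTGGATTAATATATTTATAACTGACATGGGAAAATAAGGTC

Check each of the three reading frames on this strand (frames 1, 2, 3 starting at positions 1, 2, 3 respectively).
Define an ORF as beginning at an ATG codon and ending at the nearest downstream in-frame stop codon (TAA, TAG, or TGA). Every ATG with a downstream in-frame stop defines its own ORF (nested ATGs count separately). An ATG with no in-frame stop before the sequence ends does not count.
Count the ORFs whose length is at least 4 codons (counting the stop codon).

2

Frame 1: AAT GAC TGG ATT AAT ATA TTT ATA ACT GAC ATG GGA AAA TAA GGT — ATG at 31, stop TAA at 40 → 12 nt.
Frame 2: ATG ACT GGA TTA ATA TAT TTA TAA CTG ACA TGG GAA AAT AAG GTC — ATG at 2, stop TAA at 23 → 24 nt.
Frame 3: TGA CTG GAT TAA TAT ATT TAT AAC TGA CAT GGG AAA ATA AGG — no ATG→stop ORF.
ORFs ≥ 4 codons: frame 1 31–42 (4 codons), frame 2 2–25 (8 codons). Count = 2.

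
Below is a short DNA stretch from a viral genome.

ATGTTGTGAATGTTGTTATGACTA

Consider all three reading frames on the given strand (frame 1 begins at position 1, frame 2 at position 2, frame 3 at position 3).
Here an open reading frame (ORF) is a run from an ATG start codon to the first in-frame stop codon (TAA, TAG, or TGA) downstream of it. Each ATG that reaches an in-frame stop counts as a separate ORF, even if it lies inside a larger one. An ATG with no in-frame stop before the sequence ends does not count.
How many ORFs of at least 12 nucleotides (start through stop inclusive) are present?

1

Frame 1: ATG TTG TGA ATG TTG TTA TGA CTA — ATG at 1, stop TGA at 7 → 9 nt; ATG at 10, stop TGA at 19 → 12 nt.
Frame 2: TGT TGT GAA TGT TGT TAT GAC — no ATG→stop ORF.
Frame 3: GTT GTG AAT GTT GTT ATG ACT — no ATG→stop ORF.
ORFs ≥ 12 nucleotides: frame 1 10–21 (12 nucleotides). Count = 1.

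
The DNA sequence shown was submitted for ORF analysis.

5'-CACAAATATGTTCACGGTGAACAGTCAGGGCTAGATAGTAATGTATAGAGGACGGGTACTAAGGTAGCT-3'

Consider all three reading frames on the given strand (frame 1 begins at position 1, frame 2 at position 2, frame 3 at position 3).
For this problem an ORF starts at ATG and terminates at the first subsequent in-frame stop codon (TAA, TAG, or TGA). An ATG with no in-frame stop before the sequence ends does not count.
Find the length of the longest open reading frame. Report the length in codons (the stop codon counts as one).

Frame 1: CAC AAA TAT GTT CAC GGT GAA CAG TCA GGG CTA GAT AGT AAT GTA TAG AGG ACG GGT ACT AAG GTA GCT — no ATG→stop ORF.
Frame 2: ACA AAT ATG TTC ACG GTG AAC AGT CAG GGC TAG ATA GTA ATG TAT AGA GGA CGG GTA CTA AGG TAG — ATG at 8, stop TAG at 32 → 27 nt; ATG at 41, stop TAG at 65 → 27 nt.
Frame 3: CAA ATA TGT TCA CGG TGA ACA GTC AGG GCT AGA TAG TAA TGT ATA GAG GAC GGG TAC TAA GGT AGC — no ATG→stop ORF.
Longest: frame 2, positions 8–34, 27 nt = 9 codons = 8 aa. → 9 codons.

9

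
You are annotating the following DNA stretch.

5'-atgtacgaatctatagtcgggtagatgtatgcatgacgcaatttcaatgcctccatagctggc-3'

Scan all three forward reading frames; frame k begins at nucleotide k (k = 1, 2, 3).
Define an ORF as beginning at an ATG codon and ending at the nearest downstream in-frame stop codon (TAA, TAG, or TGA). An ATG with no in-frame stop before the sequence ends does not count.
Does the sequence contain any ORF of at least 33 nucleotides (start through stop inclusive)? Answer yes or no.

Frame 1: ATG TAC GAA TCT ATA GTC GGG TAG ATG TAT GCA TGA CGC AAT TTC AAT GCC TCC ATA GCT GGC — ATG at 1, stop TAG at 22 → 24 nt; ATG at 25, stop TGA at 34 → 12 nt.
Frame 2: TGT ACG AAT CTA TAG TCG GGT AGA TGT ATG CAT GAC GCA ATT TCA ATG CCT CCA TAG CTG — ATG at 29, stop TAG at 56 → 30 nt; ATG at 47, stop TAG at 56 → 12 nt.
Frame 3: GTA CGA ATC TAT AGT CGG GTA GAT GTA TGC ATG ACG CAA TTT CAA TGC CTC CAT AGC TGG — no ATG→stop ORF.
Largest ORF found is 30 nucleotides < 33, so no.

no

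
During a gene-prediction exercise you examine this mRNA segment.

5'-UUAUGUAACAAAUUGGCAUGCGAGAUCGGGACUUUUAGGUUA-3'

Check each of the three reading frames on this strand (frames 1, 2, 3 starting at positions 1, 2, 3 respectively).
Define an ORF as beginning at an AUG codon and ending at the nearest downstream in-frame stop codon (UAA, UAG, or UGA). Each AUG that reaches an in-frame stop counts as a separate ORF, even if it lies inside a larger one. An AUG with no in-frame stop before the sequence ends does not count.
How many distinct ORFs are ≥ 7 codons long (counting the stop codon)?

1

Frame 1: UUA UGU AAC AAA UUG GCA UGC GAG AUC GGG ACU UUU AGG UUA — no AUG→stop ORF.
Frame 2: UAU GUA ACA AAU UGG CAU GCG AGA UCG GGA CUU UUA GGU — no AUG→stop ORF.
Frame 3: AUG UAA CAA AUU GGC AUG CGA GAU CGG GAC UUU UAG GUU — AUG at 3, stop UAA at 6 → 6 nt; AUG at 18, stop UAG at 36 → 21 nt.
ORFs ≥ 7 codons: frame 3 18–38 (7 codons). Count = 1.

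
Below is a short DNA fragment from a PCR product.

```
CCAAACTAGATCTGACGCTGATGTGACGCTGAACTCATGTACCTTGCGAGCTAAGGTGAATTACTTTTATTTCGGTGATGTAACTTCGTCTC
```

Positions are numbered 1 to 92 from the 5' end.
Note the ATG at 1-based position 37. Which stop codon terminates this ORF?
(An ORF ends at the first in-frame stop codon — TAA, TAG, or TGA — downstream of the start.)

Codons from position 37: ATG (37–39), TAC (40–42), CTT (43–45), GCG (46–48), AGC (49–51), TAA (52–54).
The first in-frame stop codon is TAA.

TAA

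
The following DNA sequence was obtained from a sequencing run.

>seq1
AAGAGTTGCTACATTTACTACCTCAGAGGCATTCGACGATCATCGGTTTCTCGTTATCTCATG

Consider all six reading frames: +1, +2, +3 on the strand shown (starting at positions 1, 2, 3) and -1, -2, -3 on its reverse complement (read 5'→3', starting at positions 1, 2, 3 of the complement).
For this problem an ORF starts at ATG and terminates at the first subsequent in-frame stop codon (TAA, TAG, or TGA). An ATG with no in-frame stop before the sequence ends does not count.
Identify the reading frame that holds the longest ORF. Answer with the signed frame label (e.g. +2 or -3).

-3

Reverse complement (5'→3'): CATGAGATAACGAGAAACCGATGATCGTCGAATGCCTCTGAGGTAGTAAATGTAGCAACTCTT
Frame +1: AAG AGT TGC TAC ATT TAC TAC CTC AGA GGC ATT CGA CGA TCA TCG GTT TCT CGT TAT CTC ATG — no ATG→stop ORF.
Frame +2: AGA GTT GCT ACA TTT ACT ACC TCA GAG GCA TTC GAC GAT CAT CGG TTT CTC GTT ATC TCA — no ATG→stop ORF.
Frame +3: GAG TTG CTA CAT TTA CTA CCT CAG AGG CAT TCG ACG ATC ATC GGT TTC TCG TTA TCT CAT — no ATG→stop ORF.
Frame -1: CAT GAG ATA ACG AGA AAC CGA TGA TCG TCG AAT GCC TCT GAG GTA GTA AAT GTA GCA ACT CTT — no ATG→stop ORF.
Frame -2: ATG AGA TAA CGA GAA ACC GAT GAT CGT CGA ATG CCT CTG AGG TAG TAA ATG TAG CAA CTC — ATG at 2, stop TAA at 8 → 9 nt; ATG at 32, stop TAG at 44 → 15 nt; ATG at 50, stop TAG at 53 → 6 nt.
Frame -3: TGA GAT AAC GAG AAA CCG ATG ATC GTC GAA TGC CTC TGA GGT AGT AAA TGT AGC AAC TCT — ATG at 21, stop TGA at 39 → 21 nt.
Longest ORF is 21 nt in frame -3 (positions 21–41).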